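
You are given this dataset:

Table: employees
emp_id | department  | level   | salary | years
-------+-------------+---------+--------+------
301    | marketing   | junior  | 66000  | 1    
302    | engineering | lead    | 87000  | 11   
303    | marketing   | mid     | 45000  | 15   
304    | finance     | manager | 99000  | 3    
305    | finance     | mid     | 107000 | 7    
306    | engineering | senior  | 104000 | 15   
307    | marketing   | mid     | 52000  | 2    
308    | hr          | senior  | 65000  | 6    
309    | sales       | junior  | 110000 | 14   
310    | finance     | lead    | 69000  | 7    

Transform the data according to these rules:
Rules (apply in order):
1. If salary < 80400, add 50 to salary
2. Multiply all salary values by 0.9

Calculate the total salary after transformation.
723825.0

Step 1: Apply Rule 1 - Add 50 to records with salary < 80400
  - 5 records affected: 297000 + (5 × 50) = 297250
  - Unaffected records: 507000
  - Sum after Rule 1: 804250
Step 2: Apply Rule 2 - Multiply all by 0.9
  - 804250 × 0.9 = 723825.0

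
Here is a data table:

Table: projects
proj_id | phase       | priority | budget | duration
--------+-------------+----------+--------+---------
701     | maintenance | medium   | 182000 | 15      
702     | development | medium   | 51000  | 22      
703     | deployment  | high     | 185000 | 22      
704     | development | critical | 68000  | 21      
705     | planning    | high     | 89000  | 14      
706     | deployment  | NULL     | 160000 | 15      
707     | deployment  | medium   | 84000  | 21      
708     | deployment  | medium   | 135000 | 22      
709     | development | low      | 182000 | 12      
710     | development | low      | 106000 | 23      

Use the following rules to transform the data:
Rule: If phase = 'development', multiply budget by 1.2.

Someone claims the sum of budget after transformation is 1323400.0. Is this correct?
Yes, the result is correct.

Step 1: Calculate the correct sum after transformation
Step 2: Apply multiplier 1.2 to records where phase = 'development'
Step 3: Correct result = 1323400.0
Step 4: Claimed result = 1323400.0
Step 5: 1323400.0 = 1323400.0 ✓
Conclusion: The claimed result is correct.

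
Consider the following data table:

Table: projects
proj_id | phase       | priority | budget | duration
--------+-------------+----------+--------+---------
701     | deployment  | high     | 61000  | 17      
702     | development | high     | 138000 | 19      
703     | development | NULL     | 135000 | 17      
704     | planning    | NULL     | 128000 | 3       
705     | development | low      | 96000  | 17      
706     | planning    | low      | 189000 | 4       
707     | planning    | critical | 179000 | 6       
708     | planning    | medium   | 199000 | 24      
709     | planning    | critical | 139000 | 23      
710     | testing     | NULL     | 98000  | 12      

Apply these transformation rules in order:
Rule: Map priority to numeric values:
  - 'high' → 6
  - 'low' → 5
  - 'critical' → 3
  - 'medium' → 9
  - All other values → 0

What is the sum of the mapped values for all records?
37

Step 1: Apply mapping to each record
Step 2: Count by status:
  'high': 2 records × 6 = 12
  'low': 2 records × 5 = 10
  'critical': 2 records × 3 = 6
  'medium': 1 records × 9 = 9
Step 3: Sum all mapped values = 37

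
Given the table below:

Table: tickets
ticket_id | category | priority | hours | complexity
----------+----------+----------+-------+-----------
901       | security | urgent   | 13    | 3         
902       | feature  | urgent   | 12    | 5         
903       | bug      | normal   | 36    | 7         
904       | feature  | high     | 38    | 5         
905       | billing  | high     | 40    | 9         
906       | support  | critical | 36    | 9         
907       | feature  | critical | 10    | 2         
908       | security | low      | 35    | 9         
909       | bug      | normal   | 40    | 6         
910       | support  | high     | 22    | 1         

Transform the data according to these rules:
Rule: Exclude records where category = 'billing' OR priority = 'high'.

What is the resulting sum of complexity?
41

Step 1: Find records where category = 'billing' OR priority = 'high'
Step 2: 3 records match, summing to 15
Step 3: Original sum: 56
Step 4: Remaining sum = 56 - 15 = 41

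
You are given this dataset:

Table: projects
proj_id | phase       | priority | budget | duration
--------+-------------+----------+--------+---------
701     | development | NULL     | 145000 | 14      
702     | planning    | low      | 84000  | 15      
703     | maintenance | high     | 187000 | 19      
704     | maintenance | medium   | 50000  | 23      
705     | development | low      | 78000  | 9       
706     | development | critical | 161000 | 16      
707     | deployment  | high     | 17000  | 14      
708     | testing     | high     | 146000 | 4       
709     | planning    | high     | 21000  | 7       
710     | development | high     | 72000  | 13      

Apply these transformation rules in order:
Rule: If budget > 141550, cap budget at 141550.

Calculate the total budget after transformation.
888200

Step 1: 4 records have budget > 141550
Step 2: These records originally summed to 639000
Step 3: After capping: 4 × 141550 = 566200
Step 4: Unaffected records sum: 322000
Step 5: Final sum = 566200 + 322000 = 888200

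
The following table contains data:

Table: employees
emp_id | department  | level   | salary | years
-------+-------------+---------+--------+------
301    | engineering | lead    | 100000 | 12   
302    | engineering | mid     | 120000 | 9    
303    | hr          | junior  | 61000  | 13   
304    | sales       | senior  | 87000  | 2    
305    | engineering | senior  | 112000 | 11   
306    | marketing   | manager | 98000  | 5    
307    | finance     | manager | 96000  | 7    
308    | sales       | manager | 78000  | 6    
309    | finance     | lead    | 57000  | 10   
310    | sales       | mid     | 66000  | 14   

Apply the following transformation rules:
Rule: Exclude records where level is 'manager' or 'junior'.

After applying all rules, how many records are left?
6

Step 1: Count records to exclude
  - 3 (manager) + 1 (junior) = 4 records
Step 2: Total records: 10
Step 3: Remaining = 10 - 4 = 6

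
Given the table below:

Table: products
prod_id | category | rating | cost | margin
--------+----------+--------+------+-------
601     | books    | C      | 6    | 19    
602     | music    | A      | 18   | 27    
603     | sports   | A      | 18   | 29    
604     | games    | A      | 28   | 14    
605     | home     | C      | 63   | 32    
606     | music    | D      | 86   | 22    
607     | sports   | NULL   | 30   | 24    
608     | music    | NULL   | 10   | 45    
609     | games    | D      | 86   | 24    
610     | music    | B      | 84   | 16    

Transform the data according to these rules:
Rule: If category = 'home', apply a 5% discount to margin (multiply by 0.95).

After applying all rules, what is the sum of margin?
250.4

Step 1: Records with category = 'home' have total margin = 32
Step 2: Apply multiplier: 32 × 0.95 = 30.4
Step 3: Other records total: 220
Step 4: Final sum = 30.4 + 220 = 250.4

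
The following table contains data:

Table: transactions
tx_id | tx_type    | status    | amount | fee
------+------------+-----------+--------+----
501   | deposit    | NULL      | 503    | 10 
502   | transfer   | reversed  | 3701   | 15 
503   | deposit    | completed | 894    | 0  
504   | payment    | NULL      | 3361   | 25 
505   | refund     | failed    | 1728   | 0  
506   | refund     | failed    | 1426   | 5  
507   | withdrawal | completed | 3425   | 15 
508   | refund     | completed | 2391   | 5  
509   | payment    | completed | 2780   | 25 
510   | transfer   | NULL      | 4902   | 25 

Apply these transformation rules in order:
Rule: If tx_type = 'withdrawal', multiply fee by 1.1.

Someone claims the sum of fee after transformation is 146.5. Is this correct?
No, the correct result is 126.5.

Step 1: Calculate the correct sum after transformation
Step 2: Apply multiplier 1.1 to records where tx_type = 'withdrawal'
Step 3: Correct result = 126.5
Step 4: Claimed result = 146.5
Step 5: 126.5 ≠ 146.5
Conclusion: The claimed result is incorrect. The correct answer is 126.5.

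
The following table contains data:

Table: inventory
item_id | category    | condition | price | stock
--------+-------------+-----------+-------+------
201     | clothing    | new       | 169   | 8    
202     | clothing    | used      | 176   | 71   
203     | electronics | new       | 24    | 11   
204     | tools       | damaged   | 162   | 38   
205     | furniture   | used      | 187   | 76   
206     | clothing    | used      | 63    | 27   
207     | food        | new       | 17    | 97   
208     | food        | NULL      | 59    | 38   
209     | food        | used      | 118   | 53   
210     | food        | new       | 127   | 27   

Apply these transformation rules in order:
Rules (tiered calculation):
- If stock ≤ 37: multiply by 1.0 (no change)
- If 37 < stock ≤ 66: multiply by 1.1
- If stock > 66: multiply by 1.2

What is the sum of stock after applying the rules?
507.7

Step 1: Tier 1 (stock ≤ 37): 4 records, sum = 73 × 1.0 = 73.0
Step 2: Tier 2 (37 < stock ≤ 66): 3 records, sum = 129 × 1.1 = 141.9
Step 3: Tier 3 (stock > 66): 3 records, sum = 244 × 1.2 = 292.8
Step 4: Final sum = 73.0 + 141.9 + 292.8 = 507.7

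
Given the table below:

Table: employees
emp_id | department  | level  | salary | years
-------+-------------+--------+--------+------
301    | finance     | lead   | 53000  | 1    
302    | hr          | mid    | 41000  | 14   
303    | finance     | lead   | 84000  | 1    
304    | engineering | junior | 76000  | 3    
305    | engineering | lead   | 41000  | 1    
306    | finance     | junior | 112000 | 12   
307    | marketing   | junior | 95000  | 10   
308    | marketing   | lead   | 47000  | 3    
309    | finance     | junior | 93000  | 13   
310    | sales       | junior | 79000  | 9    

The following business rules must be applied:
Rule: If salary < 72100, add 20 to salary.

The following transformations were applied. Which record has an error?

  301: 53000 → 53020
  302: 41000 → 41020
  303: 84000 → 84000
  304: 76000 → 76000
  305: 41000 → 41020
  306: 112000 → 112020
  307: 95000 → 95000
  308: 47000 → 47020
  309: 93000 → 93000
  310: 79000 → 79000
Record 306 has an error. The correct transformed value should be 112000, not 112020.

Step 1: Check each record against the rule
Step 2: Record 306 has salary = 112000
Step 3: Since 112000 >= 72100, the bonus should not have been applied
Step 4: Correct value = 112000, but claimed value = 112020
Conclusion: Record 306 has the error.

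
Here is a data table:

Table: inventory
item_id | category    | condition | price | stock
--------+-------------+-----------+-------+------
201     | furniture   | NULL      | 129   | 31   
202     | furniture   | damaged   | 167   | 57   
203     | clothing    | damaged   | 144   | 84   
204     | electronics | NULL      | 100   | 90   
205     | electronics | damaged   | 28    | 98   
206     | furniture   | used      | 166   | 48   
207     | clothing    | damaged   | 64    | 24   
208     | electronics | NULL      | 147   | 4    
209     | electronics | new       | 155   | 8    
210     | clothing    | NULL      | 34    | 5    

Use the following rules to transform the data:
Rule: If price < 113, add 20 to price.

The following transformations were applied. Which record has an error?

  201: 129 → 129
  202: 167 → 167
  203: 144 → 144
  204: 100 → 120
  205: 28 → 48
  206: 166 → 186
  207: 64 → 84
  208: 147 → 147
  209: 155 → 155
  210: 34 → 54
Record 206 has an error. The correct transformed value should be 166, not 186.

Step 1: Check each record against the rule
Step 2: Record 206 has price = 166
Step 3: Since 166 >= 113, the bonus should not have been applied
Step 4: Correct value = 166, but claimed value = 186
Conclusion: Record 206 has the error.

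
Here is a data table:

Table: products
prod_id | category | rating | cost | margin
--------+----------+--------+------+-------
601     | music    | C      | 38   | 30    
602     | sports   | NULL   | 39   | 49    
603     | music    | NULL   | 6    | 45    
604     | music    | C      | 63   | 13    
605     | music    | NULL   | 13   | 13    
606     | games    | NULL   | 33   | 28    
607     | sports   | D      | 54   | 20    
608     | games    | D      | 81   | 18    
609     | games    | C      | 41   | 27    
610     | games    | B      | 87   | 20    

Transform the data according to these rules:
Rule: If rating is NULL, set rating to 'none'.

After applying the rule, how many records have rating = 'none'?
4

Step 1: Count records where rating IS NULL
Step 2: Found 4 records with NULL rating
Step 3: These records will have rating set to 'none'
Step 4: Records already having rating = 'none': 0
Step 5: Answer: 4 + 0 = 4 records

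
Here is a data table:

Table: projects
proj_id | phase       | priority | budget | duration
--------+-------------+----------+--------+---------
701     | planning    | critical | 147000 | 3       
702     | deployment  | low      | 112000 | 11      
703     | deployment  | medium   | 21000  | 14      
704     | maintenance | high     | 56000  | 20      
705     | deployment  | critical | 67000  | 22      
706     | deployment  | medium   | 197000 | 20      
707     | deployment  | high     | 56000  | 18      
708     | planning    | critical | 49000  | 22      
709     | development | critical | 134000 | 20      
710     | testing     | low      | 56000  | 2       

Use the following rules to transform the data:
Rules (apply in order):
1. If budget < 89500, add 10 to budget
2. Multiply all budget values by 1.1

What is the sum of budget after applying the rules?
984566.0

Step 1: Apply Rule 1 - Add 10 to records with budget < 89500
  - 6 records affected: 305000 + (6 × 10) = 305060
  - Unaffected records: 590000
  - Sum after Rule 1: 895060
Step 2: Apply Rule 2 - Multiply all by 1.1
  - 895060 × 1.1 = 984566.0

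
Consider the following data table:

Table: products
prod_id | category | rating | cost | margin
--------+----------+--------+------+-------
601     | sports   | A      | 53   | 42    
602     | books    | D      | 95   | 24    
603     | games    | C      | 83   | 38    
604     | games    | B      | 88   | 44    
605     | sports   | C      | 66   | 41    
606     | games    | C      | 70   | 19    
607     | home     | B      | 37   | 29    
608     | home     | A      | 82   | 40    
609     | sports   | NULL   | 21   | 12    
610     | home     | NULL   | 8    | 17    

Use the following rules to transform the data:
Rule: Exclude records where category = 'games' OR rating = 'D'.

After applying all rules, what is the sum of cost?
267

Step 1: Find records where category = 'games' OR rating = 'D'
Step 2: 4 records match, summing to 336
Step 3: Original sum: 603
Step 4: Remaining sum = 603 - 336 = 267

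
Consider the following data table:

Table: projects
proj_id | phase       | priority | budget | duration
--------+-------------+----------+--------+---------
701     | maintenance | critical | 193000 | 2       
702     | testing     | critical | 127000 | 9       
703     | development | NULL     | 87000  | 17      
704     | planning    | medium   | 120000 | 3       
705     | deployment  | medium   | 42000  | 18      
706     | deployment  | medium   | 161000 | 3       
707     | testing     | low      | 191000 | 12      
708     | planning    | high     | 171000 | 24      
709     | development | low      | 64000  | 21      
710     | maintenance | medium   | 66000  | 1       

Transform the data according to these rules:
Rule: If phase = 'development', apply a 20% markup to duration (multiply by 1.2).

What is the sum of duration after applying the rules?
117.6

Step 1: Records with phase = 'development' have total duration = 38
Step 2: Apply multiplier: 38 × 1.2 = 45.6
Step 3: Other records total: 72
Step 4: Final sum = 45.6 + 72 = 117.6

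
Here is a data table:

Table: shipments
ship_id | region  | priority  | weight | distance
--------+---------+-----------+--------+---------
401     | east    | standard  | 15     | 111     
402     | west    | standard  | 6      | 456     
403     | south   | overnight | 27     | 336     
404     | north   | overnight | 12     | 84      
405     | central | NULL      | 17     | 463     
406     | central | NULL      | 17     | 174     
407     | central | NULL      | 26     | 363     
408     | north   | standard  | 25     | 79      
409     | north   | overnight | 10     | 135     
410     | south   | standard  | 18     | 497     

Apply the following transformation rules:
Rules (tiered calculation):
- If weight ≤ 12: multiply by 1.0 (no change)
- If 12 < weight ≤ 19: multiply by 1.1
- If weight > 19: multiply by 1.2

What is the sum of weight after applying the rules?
195.3

Step 1: Tier 1 (weight ≤ 12): 3 records, sum = 28 × 1.0 = 28.0
Step 2: Tier 2 (12 < weight ≤ 19): 4 records, sum = 67 × 1.1 = 73.7
Step 3: Tier 3 (weight > 19): 3 records, sum = 78 × 1.2 = 93.6
Step 4: Final sum = 28.0 + 73.7 + 93.6 = 195.3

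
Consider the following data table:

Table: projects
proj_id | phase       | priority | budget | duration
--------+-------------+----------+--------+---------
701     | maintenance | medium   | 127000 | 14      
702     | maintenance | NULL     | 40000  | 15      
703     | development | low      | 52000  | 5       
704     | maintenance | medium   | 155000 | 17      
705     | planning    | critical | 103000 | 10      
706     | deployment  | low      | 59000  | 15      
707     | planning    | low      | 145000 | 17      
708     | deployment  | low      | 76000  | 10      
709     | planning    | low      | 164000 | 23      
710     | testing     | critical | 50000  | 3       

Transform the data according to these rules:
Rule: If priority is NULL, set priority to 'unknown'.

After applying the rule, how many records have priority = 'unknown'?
1

Step 1: Count records where priority IS NULL
Step 2: Found 1 records with NULL priority
Step 3: These records will have priority set to 'unknown'
Step 4: Records already having priority = 'unknown': 0
Step 5: Answer: 1 + 0 = 1 records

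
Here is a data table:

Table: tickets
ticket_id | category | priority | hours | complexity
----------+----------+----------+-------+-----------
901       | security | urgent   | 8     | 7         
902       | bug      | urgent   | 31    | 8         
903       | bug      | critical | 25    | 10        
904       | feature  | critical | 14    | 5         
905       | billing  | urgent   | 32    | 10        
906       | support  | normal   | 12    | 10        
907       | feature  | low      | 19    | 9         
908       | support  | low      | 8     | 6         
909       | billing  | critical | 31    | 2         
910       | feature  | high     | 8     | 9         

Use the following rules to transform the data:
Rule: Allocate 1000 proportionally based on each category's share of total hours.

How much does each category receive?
billing: 335.11, bug: 297.87, feature: 218.09, security: 42.55, support: 106.38

Step 1: Calculate total hours = 188
Step 2: Calculate each category's proportion:
  billing: 63/188 = 33.51% → 335.11
  bug: 56/188 = 29.79% → 297.87
  feature: 41/188 = 21.81% → 218.09
  security: 8/188 = 4.26% → 42.55
  support: 20/188 = 10.64% → 106.38
Step 3: Verify: sum of allocations ≈ 1000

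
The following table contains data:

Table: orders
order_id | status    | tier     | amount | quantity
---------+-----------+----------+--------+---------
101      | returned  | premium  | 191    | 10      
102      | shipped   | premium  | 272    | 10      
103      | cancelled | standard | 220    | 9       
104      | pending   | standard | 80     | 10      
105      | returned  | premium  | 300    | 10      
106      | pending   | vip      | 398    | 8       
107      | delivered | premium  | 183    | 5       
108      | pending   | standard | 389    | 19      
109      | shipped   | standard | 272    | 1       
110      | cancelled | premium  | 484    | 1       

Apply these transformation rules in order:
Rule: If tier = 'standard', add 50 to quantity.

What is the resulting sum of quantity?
283

Step 1: Count records where tier = 'standard': 4
Step 2: Total bonus added: 4 × 50 = 200
Step 3: Original sum of quantity: 83
Step 4: Final sum = 83 + 200 = 283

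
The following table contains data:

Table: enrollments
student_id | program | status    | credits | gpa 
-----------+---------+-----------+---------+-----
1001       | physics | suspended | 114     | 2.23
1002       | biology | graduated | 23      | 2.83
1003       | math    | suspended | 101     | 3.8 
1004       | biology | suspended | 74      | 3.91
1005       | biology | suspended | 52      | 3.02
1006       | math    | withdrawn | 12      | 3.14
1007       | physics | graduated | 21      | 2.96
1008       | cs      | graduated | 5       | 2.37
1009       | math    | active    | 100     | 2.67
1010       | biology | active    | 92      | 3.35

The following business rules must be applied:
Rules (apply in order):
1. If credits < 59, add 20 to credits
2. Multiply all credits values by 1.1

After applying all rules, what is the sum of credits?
763.4

Step 1: Apply Rule 1 - Add 20 to records with credits < 59
  - 5 records affected: 113 + (5 × 20) = 213
  - Unaffected records: 481
  - Sum after Rule 1: 694
Step 2: Apply Rule 2 - Multiply all by 1.1
  - 694 × 1.1 = 763.4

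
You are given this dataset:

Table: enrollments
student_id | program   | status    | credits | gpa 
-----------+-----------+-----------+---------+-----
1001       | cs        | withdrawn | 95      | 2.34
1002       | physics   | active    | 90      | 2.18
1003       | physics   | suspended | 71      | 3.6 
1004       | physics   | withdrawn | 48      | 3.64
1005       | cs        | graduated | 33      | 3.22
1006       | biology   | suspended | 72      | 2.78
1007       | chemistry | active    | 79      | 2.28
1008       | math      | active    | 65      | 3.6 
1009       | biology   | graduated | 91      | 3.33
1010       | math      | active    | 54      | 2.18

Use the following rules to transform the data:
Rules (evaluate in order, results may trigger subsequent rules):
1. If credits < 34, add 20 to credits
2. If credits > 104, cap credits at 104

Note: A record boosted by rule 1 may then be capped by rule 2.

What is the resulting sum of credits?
718

Step 1: Apply rule 1 to records with credits < 34
  - 1 records get bonus of 20
  - Of these, 0 records then exceed 104 and get capped
Step 2: Apply rule 2 to records with credits > 104
  - 0 records (original) are capped
Step 3: Calculate final sum = 718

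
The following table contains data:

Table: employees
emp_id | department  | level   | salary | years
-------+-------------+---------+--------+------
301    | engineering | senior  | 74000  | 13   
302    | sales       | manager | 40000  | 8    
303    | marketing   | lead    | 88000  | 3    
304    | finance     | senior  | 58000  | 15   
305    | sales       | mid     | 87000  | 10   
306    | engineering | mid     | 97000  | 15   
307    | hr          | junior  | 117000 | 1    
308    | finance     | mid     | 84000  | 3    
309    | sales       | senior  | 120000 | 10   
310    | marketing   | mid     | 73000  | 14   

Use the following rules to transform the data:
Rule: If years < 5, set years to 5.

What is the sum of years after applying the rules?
100

Step 1: 3 records have years < 5
Step 2: These records originally summed to 7
Step 3: After setting to minimum: 3 × 5 = 15
Step 4: Unaffected records sum: 85
Step 5: Final sum = 15 + 85 = 100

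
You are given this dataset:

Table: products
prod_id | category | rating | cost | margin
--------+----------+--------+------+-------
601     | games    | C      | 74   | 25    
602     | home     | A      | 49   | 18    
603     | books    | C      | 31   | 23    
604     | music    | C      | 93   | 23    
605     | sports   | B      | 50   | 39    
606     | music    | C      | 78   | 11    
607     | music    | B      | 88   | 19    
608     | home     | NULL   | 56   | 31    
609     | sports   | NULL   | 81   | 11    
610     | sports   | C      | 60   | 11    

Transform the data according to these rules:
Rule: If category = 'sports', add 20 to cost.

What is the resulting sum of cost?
720

Step 1: Count records where category = 'sports': 3
Step 2: Total bonus added: 3 × 20 = 60
Step 3: Original sum of cost: 660
Step 4: Final sum = 660 + 60 = 720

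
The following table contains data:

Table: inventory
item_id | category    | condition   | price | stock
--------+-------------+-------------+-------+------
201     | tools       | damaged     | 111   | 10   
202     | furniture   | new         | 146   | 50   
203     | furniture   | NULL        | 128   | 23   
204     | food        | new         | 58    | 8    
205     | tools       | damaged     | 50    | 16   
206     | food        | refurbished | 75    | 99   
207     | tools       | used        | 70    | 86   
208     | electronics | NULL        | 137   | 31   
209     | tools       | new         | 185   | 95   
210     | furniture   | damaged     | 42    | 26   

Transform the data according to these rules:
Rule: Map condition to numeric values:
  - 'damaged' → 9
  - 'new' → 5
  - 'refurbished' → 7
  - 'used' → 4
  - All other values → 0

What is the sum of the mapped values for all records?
53

Step 1: Apply mapping to each record
Step 2: Count by status:
  'damaged': 3 records × 9 = 27
  'new': 3 records × 5 = 15
  'refurbished': 1 records × 7 = 7
  'used': 1 records × 4 = 4
Step 3: Sum all mapped values = 53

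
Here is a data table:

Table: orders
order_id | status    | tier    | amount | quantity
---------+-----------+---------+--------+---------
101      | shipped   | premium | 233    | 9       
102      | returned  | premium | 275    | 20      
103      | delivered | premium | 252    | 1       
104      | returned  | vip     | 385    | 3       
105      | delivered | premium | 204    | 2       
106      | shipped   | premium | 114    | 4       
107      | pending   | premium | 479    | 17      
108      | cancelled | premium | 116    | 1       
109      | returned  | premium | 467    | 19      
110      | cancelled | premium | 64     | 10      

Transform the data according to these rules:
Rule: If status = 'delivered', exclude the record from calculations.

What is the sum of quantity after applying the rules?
83

Step 1: Identify records where status = 'delivered'
Step 2: The excluded records sum to 3
Step 3: Original total quantity = 86
Step 4: Remaining total = 86 - 3 = 83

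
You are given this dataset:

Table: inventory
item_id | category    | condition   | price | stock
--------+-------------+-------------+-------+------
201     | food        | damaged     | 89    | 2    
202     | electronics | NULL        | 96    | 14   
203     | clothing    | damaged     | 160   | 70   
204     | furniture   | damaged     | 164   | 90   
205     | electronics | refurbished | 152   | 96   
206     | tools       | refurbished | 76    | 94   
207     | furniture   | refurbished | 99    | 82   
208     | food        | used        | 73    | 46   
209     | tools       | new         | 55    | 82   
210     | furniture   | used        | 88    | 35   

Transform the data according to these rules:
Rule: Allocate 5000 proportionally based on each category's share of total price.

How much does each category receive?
clothing: 760.46, electronics: 1178.71, food: 769.96, furniture: 1668.25, tools: 622.62

Step 1: Calculate total price = 1052
Step 2: Calculate each category's proportion:
  clothing: 160/1052 = 15.21% → 760.46
  electronics: 248/1052 = 23.57% → 1178.71
  food: 162/1052 = 15.40% → 769.96
  furniture: 351/1052 = 33.37% → 1668.25
  tools: 131/1052 = 12.45% → 622.62
Step 3: Verify: sum of allocations ≈ 5000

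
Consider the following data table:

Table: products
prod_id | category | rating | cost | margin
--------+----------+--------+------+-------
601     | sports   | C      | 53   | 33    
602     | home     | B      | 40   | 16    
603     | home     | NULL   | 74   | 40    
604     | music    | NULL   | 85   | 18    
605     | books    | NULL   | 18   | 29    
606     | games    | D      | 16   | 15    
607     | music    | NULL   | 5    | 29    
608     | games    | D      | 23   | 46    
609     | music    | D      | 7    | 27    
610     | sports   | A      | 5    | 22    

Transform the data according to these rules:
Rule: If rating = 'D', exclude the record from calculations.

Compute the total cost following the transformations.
280

Step 1: Identify records where rating = 'D'
Step 2: The excluded records sum to 46
Step 3: Original total cost = 326
Step 4: Remaining total = 326 - 46 = 280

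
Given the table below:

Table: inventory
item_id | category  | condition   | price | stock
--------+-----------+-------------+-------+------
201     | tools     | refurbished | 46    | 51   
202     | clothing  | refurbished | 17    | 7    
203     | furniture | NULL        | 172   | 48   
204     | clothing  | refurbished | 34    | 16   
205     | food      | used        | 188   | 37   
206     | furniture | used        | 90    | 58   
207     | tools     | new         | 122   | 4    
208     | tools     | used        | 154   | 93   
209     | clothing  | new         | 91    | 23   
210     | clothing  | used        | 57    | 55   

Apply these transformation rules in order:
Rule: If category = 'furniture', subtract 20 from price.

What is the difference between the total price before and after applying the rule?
40

Step 1: Original sum of price = 971
Step 2: 2 records have category = 'furniture'
Step 3: Each affected record changes by -20
Step 4: Total change = 2 × -20 = -40
Step 5: New sum = 971 + -40 = 931
Step 6: Difference = |931 - 971| = 40
        (Sum decreased by 40)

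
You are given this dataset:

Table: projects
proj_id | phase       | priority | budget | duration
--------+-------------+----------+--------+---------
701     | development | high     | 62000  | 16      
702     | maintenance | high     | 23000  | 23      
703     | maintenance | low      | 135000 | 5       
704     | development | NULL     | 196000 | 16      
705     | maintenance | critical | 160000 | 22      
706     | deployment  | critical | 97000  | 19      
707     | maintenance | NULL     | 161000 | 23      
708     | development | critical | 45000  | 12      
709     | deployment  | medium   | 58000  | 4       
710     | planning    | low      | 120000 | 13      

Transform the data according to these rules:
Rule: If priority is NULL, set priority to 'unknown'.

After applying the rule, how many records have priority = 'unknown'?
2

Step 1: Count records where priority IS NULL
Step 2: Found 2 records with NULL priority
Step 3: These records will have priority set to 'unknown'
Step 4: Records already having priority = 'unknown': 0
Step 5: Answer: 2 + 0 = 2 records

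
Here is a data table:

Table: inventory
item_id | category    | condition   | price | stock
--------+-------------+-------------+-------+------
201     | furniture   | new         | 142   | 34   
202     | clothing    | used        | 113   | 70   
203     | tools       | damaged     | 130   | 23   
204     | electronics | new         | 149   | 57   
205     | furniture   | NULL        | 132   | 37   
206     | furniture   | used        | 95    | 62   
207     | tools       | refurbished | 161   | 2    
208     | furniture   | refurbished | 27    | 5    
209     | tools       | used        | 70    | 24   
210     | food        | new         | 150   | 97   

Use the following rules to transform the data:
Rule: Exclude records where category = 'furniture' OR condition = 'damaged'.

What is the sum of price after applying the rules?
643

Step 1: Find records where category = 'furniture' OR condition = 'damaged'
Step 2: 5 records match, summing to 526
Step 3: Original sum: 1169
Step 4: Remaining sum = 1169 - 526 = 643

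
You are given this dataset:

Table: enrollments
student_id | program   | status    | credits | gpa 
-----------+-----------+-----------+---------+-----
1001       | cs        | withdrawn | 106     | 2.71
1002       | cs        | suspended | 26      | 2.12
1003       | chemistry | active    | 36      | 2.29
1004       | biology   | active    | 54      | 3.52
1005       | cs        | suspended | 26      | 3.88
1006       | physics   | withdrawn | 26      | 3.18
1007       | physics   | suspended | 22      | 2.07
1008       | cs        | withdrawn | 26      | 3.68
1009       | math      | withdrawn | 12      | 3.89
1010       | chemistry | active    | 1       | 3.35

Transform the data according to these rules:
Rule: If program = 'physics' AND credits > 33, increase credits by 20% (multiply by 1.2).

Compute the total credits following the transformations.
335

Step 1: Find records where program = 'physics' AND credits > 33
Step 2: 0 records match, summing to 0
Step 3: After multiplier: 0 × 1.2 = 0.0
Step 4: Unaffected records sum: 335
Step 5: Final sum = 0.0 + 335 = 335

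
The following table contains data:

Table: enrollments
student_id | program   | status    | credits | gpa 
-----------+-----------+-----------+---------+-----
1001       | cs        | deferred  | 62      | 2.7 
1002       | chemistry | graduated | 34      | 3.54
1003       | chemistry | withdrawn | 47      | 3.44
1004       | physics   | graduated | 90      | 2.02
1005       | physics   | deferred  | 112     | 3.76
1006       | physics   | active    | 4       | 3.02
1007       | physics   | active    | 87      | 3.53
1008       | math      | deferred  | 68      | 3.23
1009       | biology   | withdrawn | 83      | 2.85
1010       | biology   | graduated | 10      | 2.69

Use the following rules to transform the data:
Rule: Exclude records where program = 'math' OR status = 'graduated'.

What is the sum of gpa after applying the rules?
19.3

Step 1: Find records where program = 'math' OR status = 'graduated'
Step 2: 4 records match, summing to 11.48
Step 3: Original sum: 30.78
Step 4: Remaining sum = 30.78 - 11.48 = 19.3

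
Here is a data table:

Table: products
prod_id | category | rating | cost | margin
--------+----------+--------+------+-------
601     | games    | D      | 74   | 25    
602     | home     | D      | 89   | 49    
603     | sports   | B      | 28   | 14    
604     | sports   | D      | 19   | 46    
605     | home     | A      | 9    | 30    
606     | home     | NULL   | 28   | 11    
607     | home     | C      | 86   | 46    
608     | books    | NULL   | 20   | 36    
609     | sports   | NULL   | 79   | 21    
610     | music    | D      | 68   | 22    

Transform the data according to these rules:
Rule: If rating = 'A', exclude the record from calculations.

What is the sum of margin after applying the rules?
270

Step 1: Identify records where rating = 'A'
Step 2: The excluded records sum to 30
Step 3: Original total margin = 300
Step 4: Remaining total = 300 - 30 = 270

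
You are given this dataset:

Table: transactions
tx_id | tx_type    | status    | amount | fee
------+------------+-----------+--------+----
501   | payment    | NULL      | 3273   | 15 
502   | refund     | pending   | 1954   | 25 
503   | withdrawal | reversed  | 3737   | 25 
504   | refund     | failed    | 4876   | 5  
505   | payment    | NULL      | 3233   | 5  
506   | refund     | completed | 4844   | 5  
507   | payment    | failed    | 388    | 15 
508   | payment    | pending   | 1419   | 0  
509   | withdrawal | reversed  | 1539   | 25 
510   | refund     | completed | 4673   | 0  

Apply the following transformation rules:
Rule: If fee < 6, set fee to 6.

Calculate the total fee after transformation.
135

Step 1: 5 records have fee < 6
Step 2: These records originally summed to 15
Step 3: After setting to minimum: 5 × 6 = 30
Step 4: Unaffected records sum: 105
Step 5: Final sum = 30 + 105 = 135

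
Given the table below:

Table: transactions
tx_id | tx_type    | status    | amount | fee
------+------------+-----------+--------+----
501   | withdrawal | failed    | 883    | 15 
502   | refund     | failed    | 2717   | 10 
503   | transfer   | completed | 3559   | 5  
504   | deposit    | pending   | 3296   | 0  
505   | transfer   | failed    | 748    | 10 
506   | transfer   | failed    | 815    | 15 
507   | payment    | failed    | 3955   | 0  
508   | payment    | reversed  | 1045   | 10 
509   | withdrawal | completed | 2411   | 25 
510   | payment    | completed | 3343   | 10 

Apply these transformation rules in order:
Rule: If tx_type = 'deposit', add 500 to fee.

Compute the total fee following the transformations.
600

Step 1: Count records where tx_type = 'deposit': 1
Step 2: Total bonus added: 1 × 500 = 500
Step 3: Original sum of fee: 100
Step 4: Final sum = 100 + 500 = 600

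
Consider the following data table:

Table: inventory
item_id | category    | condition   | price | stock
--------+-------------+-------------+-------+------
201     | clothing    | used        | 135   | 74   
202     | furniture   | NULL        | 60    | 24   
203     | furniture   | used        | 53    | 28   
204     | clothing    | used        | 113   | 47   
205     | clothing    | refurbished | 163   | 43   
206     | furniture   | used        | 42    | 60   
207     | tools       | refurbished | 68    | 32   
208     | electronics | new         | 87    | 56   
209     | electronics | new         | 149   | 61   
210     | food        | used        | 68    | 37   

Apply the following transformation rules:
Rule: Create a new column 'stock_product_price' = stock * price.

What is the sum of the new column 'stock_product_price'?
46407

Step 1: For each record, compute stock * price
Example calculations:
  74 * 135 = 9990
  24 * 60 = 1440
  28 * 53 = 1484
  ...
Step 2: Sum all derived values
Step 3: Total = 46407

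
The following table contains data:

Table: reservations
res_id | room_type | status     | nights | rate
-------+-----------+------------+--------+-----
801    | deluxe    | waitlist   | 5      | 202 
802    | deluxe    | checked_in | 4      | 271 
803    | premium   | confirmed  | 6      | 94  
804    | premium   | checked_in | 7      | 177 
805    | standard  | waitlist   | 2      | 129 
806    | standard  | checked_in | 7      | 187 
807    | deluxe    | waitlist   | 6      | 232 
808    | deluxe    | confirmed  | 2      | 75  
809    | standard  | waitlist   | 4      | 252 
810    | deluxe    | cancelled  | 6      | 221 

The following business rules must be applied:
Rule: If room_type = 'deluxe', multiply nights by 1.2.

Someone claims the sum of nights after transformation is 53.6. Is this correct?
Yes, the result is correct.

Step 1: Calculate the correct sum after transformation
Step 2: Apply multiplier 1.2 to records where room_type = 'deluxe'
Step 3: Correct result = 53.6
Step 4: Claimed result = 53.6
Step 5: 53.6 = 53.6 ✓
Conclusion: The claimed result is correct.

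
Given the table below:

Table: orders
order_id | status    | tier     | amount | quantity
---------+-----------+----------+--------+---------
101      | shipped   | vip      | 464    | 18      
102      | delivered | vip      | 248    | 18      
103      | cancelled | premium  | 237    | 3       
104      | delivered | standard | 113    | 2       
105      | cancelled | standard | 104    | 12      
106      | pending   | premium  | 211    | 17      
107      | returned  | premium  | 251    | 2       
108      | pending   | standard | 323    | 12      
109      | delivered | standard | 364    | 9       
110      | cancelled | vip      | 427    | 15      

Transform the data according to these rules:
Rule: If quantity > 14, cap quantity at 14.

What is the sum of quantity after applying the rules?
96

Step 1: 4 records have quantity > 14
Step 2: These records originally summed to 68
Step 3: After capping: 4 × 14 = 56
Step 4: Unaffected records sum: 40
Step 5: Final sum = 56 + 40 = 96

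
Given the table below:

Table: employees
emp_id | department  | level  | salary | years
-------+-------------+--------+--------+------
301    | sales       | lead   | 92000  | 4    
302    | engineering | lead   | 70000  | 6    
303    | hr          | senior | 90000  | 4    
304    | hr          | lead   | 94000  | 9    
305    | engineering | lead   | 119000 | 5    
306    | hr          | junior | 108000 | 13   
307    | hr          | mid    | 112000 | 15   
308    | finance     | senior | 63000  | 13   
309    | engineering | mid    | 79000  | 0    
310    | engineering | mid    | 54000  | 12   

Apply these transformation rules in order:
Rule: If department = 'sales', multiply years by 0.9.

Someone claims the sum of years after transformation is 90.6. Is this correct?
No, the correct result is 80.6.

Step 1: Calculate the correct sum after transformation
Step 2: Apply multiplier 0.9 to records where department = 'sales'
Step 3: Correct result = 80.6
Step 4: Claimed result = 90.6
Step 5: 80.6 ≠ 90.6
Conclusion: The claimed result is incorrect. The correct answer is 80.6.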